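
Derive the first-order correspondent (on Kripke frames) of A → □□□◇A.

This is a Sahlqvist (Geach-type) schema ◇^0□^0A → □^3◇^1A.
Minimal-valuation argument: fix x; take any y with xR^0y and any z with xR^3z. Set V(A) to the set of worlds R-reachable from y in exactly 0 steps. Then □^0A holds at y, so the antecedent holds at x; validity forces ◇^1A at z, giving a w with zR^1w and yR^0w.
First-order correspondent: ∀x ∀z (xR³z → ∃w (x = w ∧ zRw)).

∀x ∀z (xR³z → ∃w (x = w ∧ zRw))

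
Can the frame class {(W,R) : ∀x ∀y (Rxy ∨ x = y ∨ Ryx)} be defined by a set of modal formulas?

Any modally definable frame class is closed under disjoint unions.
Take 4 disjoint single-world reflexive frames: each is trivially connected, but their disjoint union has 4 worlds with no edge between distinct components, so it is not connected.
So the class is not modally definable.

No — not modally definable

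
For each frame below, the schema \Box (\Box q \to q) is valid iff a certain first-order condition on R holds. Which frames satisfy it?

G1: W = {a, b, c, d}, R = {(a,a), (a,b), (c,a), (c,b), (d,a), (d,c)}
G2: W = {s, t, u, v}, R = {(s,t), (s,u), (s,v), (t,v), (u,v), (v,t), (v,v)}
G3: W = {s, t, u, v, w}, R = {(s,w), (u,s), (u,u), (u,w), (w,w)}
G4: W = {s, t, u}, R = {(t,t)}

G4

This is the axiom for shift-reflexivity; its first-order frame correspondent is \forall x \forall y (Rxy \to Ryy).
G1: fails — Rdc but not Rcc.
G2: fails — Rvt but not Rtt.
G3: fails — Rus but not Rss.
G4: satisfies the condition.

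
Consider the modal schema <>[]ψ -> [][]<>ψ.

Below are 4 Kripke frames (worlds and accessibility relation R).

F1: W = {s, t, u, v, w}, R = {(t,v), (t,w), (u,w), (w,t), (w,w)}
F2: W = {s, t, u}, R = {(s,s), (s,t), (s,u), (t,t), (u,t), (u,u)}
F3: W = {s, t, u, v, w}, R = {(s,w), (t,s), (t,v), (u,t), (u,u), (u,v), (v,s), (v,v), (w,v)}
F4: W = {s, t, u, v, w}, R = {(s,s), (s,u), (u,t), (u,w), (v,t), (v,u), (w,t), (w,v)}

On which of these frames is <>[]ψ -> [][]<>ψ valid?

F2

This is the axiom for a generalized confluence (Geach) condition; its first-order frame correspondent is forall x forall y forall z ((xRy & x R^2 z) -> exists w (yRw & zRw)).
F1: fails — tRv, tR²t but no w* with vRw* and tRw*.
F2: ✓.
F3: fails — tRs, tR²v but no w* with sRw* and vRw*.
F4: fails — sRs, sR²t but no w* with sRw* and tRw*.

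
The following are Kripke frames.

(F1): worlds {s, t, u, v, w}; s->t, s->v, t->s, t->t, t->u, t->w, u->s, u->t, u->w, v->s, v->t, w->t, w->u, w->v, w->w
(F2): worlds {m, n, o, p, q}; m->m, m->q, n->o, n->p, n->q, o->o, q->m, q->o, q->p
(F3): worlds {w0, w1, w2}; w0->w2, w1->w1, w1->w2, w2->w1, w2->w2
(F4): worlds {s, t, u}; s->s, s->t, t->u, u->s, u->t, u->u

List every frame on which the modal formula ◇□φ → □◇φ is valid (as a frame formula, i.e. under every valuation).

Frame correspondent (Sahlqvist): ∀x ∀y ∀z (Rxy ∧ Rxz → ∃w (Ryw ∧ Rzw)) — i.e. convergence.
(F1): ✓.
(F2): fails — Rno and Rnp but o and p have no common successor.
(F3): ✓.
(F4): fails — Rss and Rst but s and t have no common successor.
Valid on: (F1), (F3).

(F1), (F3)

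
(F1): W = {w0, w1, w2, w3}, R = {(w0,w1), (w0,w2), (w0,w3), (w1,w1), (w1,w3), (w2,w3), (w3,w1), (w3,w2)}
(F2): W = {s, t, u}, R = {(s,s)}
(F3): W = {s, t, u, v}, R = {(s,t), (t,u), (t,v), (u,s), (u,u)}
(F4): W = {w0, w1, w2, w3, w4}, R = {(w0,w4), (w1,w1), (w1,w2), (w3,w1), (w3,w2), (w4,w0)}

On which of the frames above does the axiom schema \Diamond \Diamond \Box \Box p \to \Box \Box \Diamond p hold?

Frame correspondent (Sahlqvist): \forall x \forall y \forall z ((x R^2 y \wedge x R^2 z) \to \exists w (y R^2 w \wedge zRw)) — i.e. a generalized confluence (Geach) condition.
(F1): fails — w0R²w2, w0R²w2 but no w with w2R²w and w2Rw.
(F2): holds.
(F3): fails — sR²u, sR²v but no w with uR²w and vRw.
(F4): fails — w0R²w0, w0R²w0 but no w with w0R²w and w0Rw.

(F2)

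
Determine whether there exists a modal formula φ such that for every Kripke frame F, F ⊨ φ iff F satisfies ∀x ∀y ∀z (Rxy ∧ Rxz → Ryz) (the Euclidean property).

Yes — defined by ◇q → □◇q

The condition is the Euclidean property. A defining modal formula is ◇q → □◇q.
Suppose ◇q→□◇q is valid. Take Rxy, Rxz and set V(q)={y}. Then ◇q at x, so □◇q at x, so ◇q at z, so some w with Rzw has q; w=y, i.e. Rzy. By symmetry of the argument, Ryz.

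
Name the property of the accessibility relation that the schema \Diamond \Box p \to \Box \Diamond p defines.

convergence: \forall x \forall y \forall z (Rxy \wedge Rxz \to \exists w (Ryw \wedge Rzw))

This schema is the .2 axiom.
Its frame correspondent is convergence — \forall x \forall y \forall z (Rxy \wedge Rxz \to \exists w (Ryw \wedge Rzw)).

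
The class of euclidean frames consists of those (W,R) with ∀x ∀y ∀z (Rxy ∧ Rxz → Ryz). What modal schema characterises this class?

◇p → □◇p

The condition is the Euclidean property. The 5 schema ◇p → □◇p defines it.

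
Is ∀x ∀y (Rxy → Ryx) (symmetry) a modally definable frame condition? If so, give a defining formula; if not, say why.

Yes, by r → □◇r

This is a Sahlqvist condition; the B axiom r → □◇r defines it.
Suppose r→□◇r is valid. Take Rxy and set V(r)={x}. Then r at x, so □◇r at x, so ◇r at y, so some z with Ryz has r; z=x, i.e. Ryx.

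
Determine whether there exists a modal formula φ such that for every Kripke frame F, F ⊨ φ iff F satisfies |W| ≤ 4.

No

If a class were modally definable it would be closed under disjoint unions (Goldblatt–Thomason).
Any modal formula valid on each of 5 disjoint one-world frames is valid on their disjoint union (validity is preserved under disjoint unions). Each one-world frame has |W|=1≤4, but the union has |W|=5.
Hence having at most 4 worlds is not modally definable.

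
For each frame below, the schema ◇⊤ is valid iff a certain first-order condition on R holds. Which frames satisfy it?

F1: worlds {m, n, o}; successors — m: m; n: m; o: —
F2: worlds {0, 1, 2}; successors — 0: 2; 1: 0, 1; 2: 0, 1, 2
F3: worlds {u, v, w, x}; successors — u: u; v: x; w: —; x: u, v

F2

Frame correspondent (Sahlqvist): ∀x ∃y Rxy — i.e. seriality.
F1: fails — world o has no successor.
F2: holds.
F3: fails — world w has no successor.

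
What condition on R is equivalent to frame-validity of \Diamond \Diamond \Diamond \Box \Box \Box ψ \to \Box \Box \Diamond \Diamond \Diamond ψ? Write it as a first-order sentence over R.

This is a Sahlqvist (Geach-type) schema ◇^3□^3ψ → □^2◇^3ψ.
First-order correspondent: \forall x \forall y \forall z ((x R^3 y \wedge x R^2 z) \to \exists w (y R^3 w \wedge z R^3 w)).

\forall x \forall y \forall z ((x R^3 y \wedge x R^2 z) \to \exists w (y R^3 w \wedge z R^3 w))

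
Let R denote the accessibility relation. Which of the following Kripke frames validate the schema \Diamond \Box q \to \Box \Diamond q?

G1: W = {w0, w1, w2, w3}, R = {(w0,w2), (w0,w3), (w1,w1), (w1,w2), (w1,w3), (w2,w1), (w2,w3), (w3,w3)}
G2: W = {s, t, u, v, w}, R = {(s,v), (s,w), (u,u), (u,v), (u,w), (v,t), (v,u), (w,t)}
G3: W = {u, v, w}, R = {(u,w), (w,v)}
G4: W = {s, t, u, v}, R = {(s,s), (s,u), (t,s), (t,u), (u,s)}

This is the axiom for convergence; its first-order frame correspondent is \forall x \forall y \forall z (Rxy \wedge Rxz \to \exists w (Ryw \wedge Rzw)).
G1: condition met.
G2: fails — Ruw and Ruu but w and u have no common successor.
G3: fails — Rwv and Rwv but v and v have no common successor.
G4: condition met.
Valid on: G1, G4.

G1, G4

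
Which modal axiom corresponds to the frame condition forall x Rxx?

□ψ → ψ

This is reflexivity; the standard corresponding axiom is T: □ψ → ψ.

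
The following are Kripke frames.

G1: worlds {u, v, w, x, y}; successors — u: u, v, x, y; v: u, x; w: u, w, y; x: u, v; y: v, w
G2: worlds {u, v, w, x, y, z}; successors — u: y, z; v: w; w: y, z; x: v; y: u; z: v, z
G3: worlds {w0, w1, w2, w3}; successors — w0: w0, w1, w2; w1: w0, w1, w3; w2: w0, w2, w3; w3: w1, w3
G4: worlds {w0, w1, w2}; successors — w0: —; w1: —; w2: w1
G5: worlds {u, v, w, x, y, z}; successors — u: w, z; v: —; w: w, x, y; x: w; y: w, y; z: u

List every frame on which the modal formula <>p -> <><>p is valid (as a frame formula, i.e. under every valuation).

G3

This is the axiom for a generalized confluence (Geach) condition; its first-order frame correspondent is forall x forall y (xRy -> exists w (y = w & x R^2 w)).
G1: fails — yRv but no t with v=t and yR²t.
G2: fails — uRy but no t with y=t and uR²t.
G3: ✓.
G4: fails — w2Rw1 but no w with w1=w and w2R²w.
G5: fails — uRz but no t with z=t and uR²t.
Valid on: G3.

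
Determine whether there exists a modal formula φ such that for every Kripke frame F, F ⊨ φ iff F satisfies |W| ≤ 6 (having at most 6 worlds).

Not definable by any modal formula

If a class were modally definable it would be closed under disjoint unions (Goldblatt–Thomason).
Any modal formula valid on each of 7 disjoint one-world frames is valid on their disjoint union (validity is preserved under disjoint unions). Each one-world frame has |W|=1≤6, but the union has |W|=7.
Hence having at most 6 worlds is not modally definable.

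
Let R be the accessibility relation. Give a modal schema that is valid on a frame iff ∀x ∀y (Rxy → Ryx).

ψ → □◇ψ

A defining formula is ψ → □◇ψ (the B axiom).
Suppose ψ→□◇ψ is valid. Take Rxy and set V(ψ)={x}. Then ψ at x, so □◇ψ at x, so ◇ψ at y, so some z with Ryz has ψ; z=x, i.e. Ryx.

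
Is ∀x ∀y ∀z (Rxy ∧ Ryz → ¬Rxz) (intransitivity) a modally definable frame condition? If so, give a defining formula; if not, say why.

Any modally definable frame class is closed under surjective bounded morphisms.
The 5-cycle (worlds w0,w1,w2,w3,w4 with w0→w1→w2→w3→w4→w0) is intransitive. Mapping every world to a single reflexive point • is a surjective bounded morphism; the reflexive point is not intransitive (R••∧R•• but R••).
Hence intransitivity is not modally definable.

Not definable by any modal formula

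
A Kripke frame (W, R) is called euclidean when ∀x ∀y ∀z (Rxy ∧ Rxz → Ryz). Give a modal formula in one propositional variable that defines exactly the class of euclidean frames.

◇ψ → □◇ψ

This is the Euclidean property; the standard corresponding axiom is 5: ◇ψ → □◇ψ.
Suppose ◇ψ→□◇ψ is valid. Take Rxy, Rxz and set V(ψ)={y}. Then ◇ψ at x, so □◇ψ at x, so ◇ψ at z, so some w with Rzw has ψ; w=y, i.e. Rzy. By symmetry of the argument, Ryz.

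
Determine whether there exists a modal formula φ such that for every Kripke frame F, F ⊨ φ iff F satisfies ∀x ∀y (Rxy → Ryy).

Definable; □(□q → q) defines it

The condition is shift-reflexivity. A defining modal formula is □(□q → q).
Suppose □(□q→q) is valid. Take Rxy and set V(q)={w : Ryw}. Then at y, □q holds; since □(□q→q) at x, □q→q at y, so q at y, i.e. Ryy.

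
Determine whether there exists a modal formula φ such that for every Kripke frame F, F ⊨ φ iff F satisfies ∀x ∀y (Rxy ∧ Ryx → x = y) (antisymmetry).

Modal frame validity is preserved under surjective bounded morphisms.
The 8-cycle (worlds a,b,c,d,e,f,g,h with a→b→c→d→e→f→g→h→a) is antisymmetric. Sending even-indexed worlds to s and odd-indexed worlds to t is a surjective bounded morphism onto the two-world frame with s↔t, which is not antisymmetric.
So no modal formula (or set of formulas) defines exactly the antisymmetric frames.

No — not modally definable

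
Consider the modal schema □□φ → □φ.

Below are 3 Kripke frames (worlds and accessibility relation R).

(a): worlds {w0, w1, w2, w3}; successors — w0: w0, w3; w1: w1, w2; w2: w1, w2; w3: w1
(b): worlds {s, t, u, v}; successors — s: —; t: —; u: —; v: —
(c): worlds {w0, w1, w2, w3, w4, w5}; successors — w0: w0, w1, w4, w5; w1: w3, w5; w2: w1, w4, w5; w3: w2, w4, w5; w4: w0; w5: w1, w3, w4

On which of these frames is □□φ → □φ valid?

The schema corresponds to density: ∀x ∀y (Rxy → ∃z (Rxz ∧ Rzy)).
(a): condition met.
(b): condition met.
(c): fails — Rw3w2 but no z with Rw3z and Rzw2.
Valid on: (a), (b).

(a), (b)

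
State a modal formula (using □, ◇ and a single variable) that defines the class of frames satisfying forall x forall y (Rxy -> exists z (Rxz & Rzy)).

□□p → □p

This is density; the standard corresponding axiom is C4: □□p → □p.
Suppose □□p→□p is valid. Take Rxy and set V(p)={w : xR²w}. Then □□p at x, so □p at x, so p at y, i.e. ∃z(Rxz∧Rzy).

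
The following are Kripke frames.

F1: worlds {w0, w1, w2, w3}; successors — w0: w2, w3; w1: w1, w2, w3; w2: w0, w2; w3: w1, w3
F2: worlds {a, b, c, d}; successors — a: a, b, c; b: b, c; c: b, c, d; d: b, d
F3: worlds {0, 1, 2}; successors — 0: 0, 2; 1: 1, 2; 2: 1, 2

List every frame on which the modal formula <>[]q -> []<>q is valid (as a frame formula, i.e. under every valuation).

F2, F3

This is the axiom for convergence; its first-order frame correspondent is forall x forall y forall z (Rxy & Rxz -> exists w (Ryw & Rzw)).
F1: fails — Rw0w2 and Rw0w3 but w2 and w3 have no common successor.
F2: condition met.
F3: condition met.
Valid on: F2, F3.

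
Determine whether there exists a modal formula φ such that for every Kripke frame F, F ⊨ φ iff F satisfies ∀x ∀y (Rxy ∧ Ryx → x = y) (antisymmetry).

Modal frame validity is preserved under surjective bounded morphisms.
The 8-cycle (worlds w0,w1,w2,w3,w4,w5,w6,w7 with w0→w1→w2→w3→w4→w5→w6→w7→w0) is antisymmetric. Sending even-indexed worlds to a and odd-indexed worlds to b is a surjective bounded morphism onto the two-world frame with a↔b, which is not antisymmetric.
So the class is not modally definable.

Not modally definable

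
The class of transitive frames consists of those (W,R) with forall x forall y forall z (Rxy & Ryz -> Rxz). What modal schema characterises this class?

□ψ → □□ψ

The condition is transitivity. The 4 schema □ψ → □□ψ defines it.
Suppose □ψ→□□ψ is valid. Take Rxy, Ryz and set V(ψ)={w : Rxw}. Then □ψ at x, so □□ψ at x, so □ψ at y, so ψ at z, i.e. Rxz.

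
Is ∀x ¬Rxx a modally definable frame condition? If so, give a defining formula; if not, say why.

If a class were modally definable it would be closed under surjective bounded morphisms (Goldblatt–Thomason).
The 3-cycle (worlds a,b,c with a→b→c→a) is irreflexive, and the map sending every world to a single reflexive point • is a surjective bounded morphism (forth: every edge maps to (•,•); back: every world has a successor). So any modal formula valid on the 3-cycle is also valid on the reflexive point, which is not irreflexive.
So no modal formula (or set of formulas) defines exactly the irreflexive frames.

No — not modally definable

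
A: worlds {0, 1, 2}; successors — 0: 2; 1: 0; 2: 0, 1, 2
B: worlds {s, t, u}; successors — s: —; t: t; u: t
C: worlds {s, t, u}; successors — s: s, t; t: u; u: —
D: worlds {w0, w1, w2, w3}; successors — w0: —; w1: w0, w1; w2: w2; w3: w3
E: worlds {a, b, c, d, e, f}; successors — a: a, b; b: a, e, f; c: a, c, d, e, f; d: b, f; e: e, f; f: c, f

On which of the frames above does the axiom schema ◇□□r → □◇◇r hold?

This is the axiom for a generalized confluence (Geach) condition; its first-order frame correspondent is ∀x ∀y ∀z ((xRy ∧ xRz) → ∃w (yR²w ∧ zR²w)).
A: holds.
B: holds.
C: fails — sRs, sRt but no w with sR²w and tR²w.
D: fails — w1Rw0, w1Rw0 but no w with w0R²w and w0R²w.
E: holds.

A, B, E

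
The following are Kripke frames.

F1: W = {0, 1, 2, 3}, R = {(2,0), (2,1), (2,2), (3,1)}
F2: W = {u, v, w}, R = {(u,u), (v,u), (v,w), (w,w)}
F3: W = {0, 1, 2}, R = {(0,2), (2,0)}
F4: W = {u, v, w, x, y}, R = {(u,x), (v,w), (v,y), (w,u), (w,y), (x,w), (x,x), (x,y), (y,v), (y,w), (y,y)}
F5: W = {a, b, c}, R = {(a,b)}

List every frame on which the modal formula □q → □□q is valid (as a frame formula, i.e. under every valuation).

F1, F2, F5

The schema corresponds to transitivity: ∀x ∀y ∀z (Rxy ∧ Ryz → Rxz).
F1: condition met.
F2: condition met.
F3: fails — R20 and R02 but not R22.
F4: fails — Rxw and Rwu but not Rxu.
F5: condition met.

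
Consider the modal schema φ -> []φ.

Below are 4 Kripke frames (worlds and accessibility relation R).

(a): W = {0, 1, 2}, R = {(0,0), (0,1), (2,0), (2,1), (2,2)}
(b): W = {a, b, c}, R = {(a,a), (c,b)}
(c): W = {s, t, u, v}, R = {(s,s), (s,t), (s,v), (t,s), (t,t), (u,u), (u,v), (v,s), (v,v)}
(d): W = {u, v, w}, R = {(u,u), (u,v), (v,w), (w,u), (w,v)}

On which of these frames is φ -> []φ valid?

This is the axiom for a generalized confluence (Geach) condition; its first-order frame correspondent is forall x forall z (xRz -> exists w (x = w & z = w)).
(a): fails — 0R1 but 0 ≠ 1.
(b): fails — cRb but c ≠ b.
(c): fails — sRt but s ≠ t.
(d): fails — uRv but u ≠ v.
Valid on no frame.

none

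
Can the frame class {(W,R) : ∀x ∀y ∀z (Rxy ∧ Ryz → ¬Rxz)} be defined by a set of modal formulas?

Any modally definable frame class is closed under surjective bounded morphisms.
The 3-cycle (worlds s,t,u with s→t→u→s) is intransitive. Mapping every world to a single reflexive point • is a surjective bounded morphism; the reflexive point is not intransitive (R••∧R•• but R••).
Hence intransitivity is not modally definable.

Not definable by any modal formula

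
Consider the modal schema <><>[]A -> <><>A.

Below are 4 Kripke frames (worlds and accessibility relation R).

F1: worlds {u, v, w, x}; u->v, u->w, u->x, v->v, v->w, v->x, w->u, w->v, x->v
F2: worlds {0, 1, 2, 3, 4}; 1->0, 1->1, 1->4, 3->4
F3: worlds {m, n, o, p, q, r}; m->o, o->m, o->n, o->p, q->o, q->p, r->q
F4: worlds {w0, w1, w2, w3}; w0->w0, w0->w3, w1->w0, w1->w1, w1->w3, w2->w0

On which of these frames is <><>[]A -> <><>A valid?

This is the axiom for a generalized confluence (Geach) condition; its first-order frame correspondent is forall x forall y (x R^2 y -> exists w (yRw & x R^2 w)).
F1: satisfies the condition.
F2: fails — 1R²0 but no w with 0Rw and 1R²w.
F3: fails — mR²m but no w with mRw and mR²w.
F4: fails — w0R²w3 but no w with w3Rw and w0R²w.
Valid on: F1.

F1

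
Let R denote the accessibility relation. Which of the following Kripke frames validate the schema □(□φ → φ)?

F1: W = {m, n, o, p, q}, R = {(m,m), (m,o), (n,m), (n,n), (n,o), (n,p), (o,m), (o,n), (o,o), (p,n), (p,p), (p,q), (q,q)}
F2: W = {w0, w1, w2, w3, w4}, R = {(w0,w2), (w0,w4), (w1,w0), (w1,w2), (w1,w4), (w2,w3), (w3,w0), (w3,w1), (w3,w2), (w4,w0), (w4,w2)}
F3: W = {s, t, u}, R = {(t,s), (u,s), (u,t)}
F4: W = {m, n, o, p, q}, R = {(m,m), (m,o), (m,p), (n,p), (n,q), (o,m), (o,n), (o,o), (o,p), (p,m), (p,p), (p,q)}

F1

This is the axiom for shift-reflexivity; its first-order frame correspondent is ∀x ∀y (Rxy → Ryy).
F1: satisfies the condition.
F2: fails — Rw1w2 but not Rw2w2.
F3: fails — Rus but not Rss.
F4: fails — Ron but not Rnn.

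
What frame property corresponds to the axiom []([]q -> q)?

shift-reflexivity: forall x forall y (Rxy -> Ryy)

Suppose □(□q→q) is valid. Take Rxy and set V(q)={w : Ryw}. Then at y, □q holds; since □(□q→q) at x, □q→q at y, so q at y, i.e. Ryy.
The converse is a direct semantic check.
So the correspondent is shift-reflexivity.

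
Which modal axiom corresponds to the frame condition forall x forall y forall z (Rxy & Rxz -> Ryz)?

◇q → □◇q

A defining formula is ◇q → □◇q (the 5 axiom).
Suppose ◇q→□◇q is valid. Take Rxy, Rxz and set V(q)={y}. Then ◇q at x, so □◇q at x, so ◇q at z, so some w with Rzw has q; w=y, i.e. Rzy. By symmetry of the argument, Ryz.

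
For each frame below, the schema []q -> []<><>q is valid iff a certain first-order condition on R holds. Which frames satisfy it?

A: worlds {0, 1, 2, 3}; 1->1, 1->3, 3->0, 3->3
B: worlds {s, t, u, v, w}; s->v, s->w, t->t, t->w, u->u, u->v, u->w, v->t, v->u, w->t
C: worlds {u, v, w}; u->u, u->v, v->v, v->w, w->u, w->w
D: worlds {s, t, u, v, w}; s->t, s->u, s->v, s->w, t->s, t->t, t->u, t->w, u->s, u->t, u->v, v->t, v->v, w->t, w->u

The schema corresponds to a generalized confluence (Geach) condition: forall x forall z (xRz -> exists w (xRw & z R^2 w)).
A: fails — 3R0 but no w with 3Rw and 0R²w.
B: condition met.
C: condition met.
D: condition met.

B, C, D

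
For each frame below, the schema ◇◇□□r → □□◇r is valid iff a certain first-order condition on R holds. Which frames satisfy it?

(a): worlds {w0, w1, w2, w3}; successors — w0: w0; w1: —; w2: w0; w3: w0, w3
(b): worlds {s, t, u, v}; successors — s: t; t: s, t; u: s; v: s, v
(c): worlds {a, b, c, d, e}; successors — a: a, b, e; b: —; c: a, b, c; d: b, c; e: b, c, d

Frame correspondent (Sahlqvist): ∀x ∀y ∀z ((xR²y ∧ xR²z) → ∃w (yR²w ∧ zRw)) — i.e. a generalized confluence (Geach) condition.
(a): holds.
(b): holds.
(c): fails — aR²a, aR²b but no w with aR²w and bRw.
Valid on: (a), (b).

(a), (b)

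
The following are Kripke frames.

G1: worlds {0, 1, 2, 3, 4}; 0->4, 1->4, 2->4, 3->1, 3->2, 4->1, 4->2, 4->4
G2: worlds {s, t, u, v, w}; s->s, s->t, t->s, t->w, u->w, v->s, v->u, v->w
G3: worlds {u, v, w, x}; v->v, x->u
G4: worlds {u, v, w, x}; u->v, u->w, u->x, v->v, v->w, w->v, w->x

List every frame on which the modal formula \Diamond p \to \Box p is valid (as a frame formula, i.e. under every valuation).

This is the axiom for partial functionality; its first-order frame correspondent is \forall x \forall y \forall z (Rxy \wedge Rxz \to y = z).
G1: fails — 3 sees both 1 and 2.
G2: fails — s sees both s and t.
G3: condition met.
G4: fails — u sees both v and w.
Valid on: G3.

G3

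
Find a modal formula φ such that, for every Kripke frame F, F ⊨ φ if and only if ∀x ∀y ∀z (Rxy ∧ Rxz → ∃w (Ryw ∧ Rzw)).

◇□ψ → □◇ψ

A defining formula is ◇□ψ → □◇ψ (the .2 axiom).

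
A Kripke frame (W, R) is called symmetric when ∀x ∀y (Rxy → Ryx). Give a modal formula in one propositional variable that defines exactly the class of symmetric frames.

ψ → □◇ψ

A defining formula is ψ → □◇ψ (the B axiom).
Suppose ψ→□◇ψ is valid. Take Rxy and set V(ψ)={x}. Then ψ at x, so □◇ψ at x, so ◇ψ at y, so some z with Ryz has ψ; z=x, i.e. Ryx.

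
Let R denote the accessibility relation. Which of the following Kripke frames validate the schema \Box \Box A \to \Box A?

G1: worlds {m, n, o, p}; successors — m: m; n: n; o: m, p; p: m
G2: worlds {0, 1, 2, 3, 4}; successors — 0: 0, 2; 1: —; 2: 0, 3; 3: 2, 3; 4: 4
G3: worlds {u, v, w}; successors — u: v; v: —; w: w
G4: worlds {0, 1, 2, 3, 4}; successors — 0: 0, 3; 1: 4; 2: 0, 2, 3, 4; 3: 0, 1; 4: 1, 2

This is the axiom for density; its first-order frame correspondent is \forall x \forall y (Rxy \to \exists z (Rxz \wedge Rzy)).
G1: fails — Rop but no z with Roz and Rzp.
G2: ✓.
G3: fails — Ruv but no z with Ruz and Rzv.
G4: fails — R31 but no z with R3z and Rz1.
Valid on: G2.

G2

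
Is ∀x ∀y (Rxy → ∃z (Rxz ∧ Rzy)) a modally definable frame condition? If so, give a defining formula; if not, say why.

Yes — defined by □□q → □q

This is a Sahlqvist condition; the C4 axiom □□q → □q defines it.
Suppose □□q→□q is valid. Take Rxy and set V(q)={w : xR²w}. Then □□q at x, so □q at x, so q at y, i.e. ∃z(Rxz∧Rzy).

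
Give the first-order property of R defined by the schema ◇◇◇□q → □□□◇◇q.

This is a Sahlqvist (Geach-type) schema ◇^3□^1q → □^3◇^2q.
First-order correspondent: ∀x ∀y ∀z ((xR³y ∧ xR³z) → ∃w (yRw ∧ zR²w)).

∀x ∀y ∀z ((xR³y ∧ xR³z) → ∃w (yRw ∧ zR²w))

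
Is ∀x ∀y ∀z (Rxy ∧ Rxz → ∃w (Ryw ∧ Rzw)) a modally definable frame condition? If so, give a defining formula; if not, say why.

Definable; ◇□r → □◇r defines it

The condition is convergence. A defining modal formula is ◇□r → □◇r.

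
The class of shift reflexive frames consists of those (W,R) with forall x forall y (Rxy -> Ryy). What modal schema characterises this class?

This is shift-reflexivity; the standard corresponding axiom is T□: □(□r → r).
Suppose □(□r→r) is valid. Take Rxy and set V(r)={w : Ryw}. Then at y, □r holds; since □(□r→r) at x, □r→r at y, so r at y, i.e. Ryy.

□(□r → r)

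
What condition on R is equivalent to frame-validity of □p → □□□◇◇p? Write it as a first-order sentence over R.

This is a Sahlqvist (Geach-type) schema ◇^0□^1p → □^3◇^2p.
Minimal-valuation argument: fix x; take any y with xR^0y and any z with xR^3z. Set V(p) to the set of worlds R-reachable from y in exactly 1 step. Then □^1p holds at y, so the antecedent holds at x; validity forces ◇^2p at z, giving a w with zR^2w and yR^1w.
First-order correspondent: ∀x ∀z (xR³z → ∃w (xRw ∧ zR²w)).

∀x ∀z (xR³z → ∃w (xRw ∧ zR²w))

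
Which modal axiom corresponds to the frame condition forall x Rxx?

□r → r

A defining formula is □r → r (the T axiom).
Suppose □r→r is valid. At any x set V(r)={w : Rxw}. Then □r holds at x, so r holds at x, i.e. Rxx.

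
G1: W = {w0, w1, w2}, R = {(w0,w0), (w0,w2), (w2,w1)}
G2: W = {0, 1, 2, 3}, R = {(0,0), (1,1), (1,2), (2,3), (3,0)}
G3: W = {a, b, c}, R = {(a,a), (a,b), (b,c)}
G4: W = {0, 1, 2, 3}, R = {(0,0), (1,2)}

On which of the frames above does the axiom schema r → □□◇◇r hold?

This is the axiom for a generalized confluence (Geach) condition; its first-order frame correspondent is ∀x ∀z (xR²z → ∃w (x = w ∧ zR²w)).
G1: fails — w0R²w1 but no w with w0=w and w1R²w.
G2: fails — 1R²2 but no w with 1=w and 2R²w.
G3: fails — aR²b but no w with a=w and bR²w.
G4: ✓.

G4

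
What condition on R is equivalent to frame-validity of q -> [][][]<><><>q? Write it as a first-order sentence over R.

This is a Sahlqvist (Geach-type) schema ◇^0□^0q → □^3◇^3q.
First-order correspondent: forall x forall z (x R^3 z -> exists w (x = w & z R^3 w)).

forall x forall z (x R^3 z -> exists w (x = w & z R^3 w))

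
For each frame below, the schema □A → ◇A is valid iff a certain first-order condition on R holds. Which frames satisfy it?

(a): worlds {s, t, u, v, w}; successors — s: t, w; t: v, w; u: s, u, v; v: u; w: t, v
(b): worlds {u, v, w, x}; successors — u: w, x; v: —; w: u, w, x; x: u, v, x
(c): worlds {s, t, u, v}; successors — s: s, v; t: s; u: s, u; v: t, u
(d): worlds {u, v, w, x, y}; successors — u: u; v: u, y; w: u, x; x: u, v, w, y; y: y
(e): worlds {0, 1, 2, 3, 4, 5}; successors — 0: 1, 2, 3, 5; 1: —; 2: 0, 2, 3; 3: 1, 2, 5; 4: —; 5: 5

(a), (c), (d)

Frame correspondent (Sahlqvist): ∀x ∃y Rxy — i.e. seriality.
(a): ✓.
(b): fails — world v has no successor.
(c): ✓.
(d): ✓.
(e): fails — world 1 has no successor.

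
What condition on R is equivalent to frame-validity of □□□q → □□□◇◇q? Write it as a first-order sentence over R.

This is a Sahlqvist (Geach-type) schema ◇^0□^3q → □^3◇^2q.
Minimal-valuation argument: fix x; take any y with xR^0y and any z with xR^3z. Set V(q) to the set of worlds R-reachable from y in exactly 3 steps. Then □^3q holds at y, so the antecedent holds at x; validity forces ◇^2q at z, giving a w with zR^2w and yR^3w.
First-order correspondent: ∀x ∀z (xR³z → ∃w (xR³w ∧ zR²w)).

∀x ∀z (xR³z → ∃w (xR³w ∧ zR²w))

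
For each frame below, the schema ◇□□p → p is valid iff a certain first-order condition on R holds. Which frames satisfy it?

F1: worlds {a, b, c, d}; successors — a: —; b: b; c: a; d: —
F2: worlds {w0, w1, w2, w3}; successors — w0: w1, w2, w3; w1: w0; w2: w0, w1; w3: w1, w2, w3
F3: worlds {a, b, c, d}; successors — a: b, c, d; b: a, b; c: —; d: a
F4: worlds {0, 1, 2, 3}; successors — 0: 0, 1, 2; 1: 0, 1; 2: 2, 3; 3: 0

This is the axiom for a generalized confluence (Geach) condition; its first-order frame correspondent is ∀x ∀y (xRy → ∃w (yR²w ∧ x = w)).
F1: fails — cRa but no w with aR²w and c=w.
F2: fails — w0Rw1 but no w with w1R²w and w0=w.
F3: fails — aRc but no w with cR²w and a=w.
F4: satisfies the condition.
Valid on: F4.

F4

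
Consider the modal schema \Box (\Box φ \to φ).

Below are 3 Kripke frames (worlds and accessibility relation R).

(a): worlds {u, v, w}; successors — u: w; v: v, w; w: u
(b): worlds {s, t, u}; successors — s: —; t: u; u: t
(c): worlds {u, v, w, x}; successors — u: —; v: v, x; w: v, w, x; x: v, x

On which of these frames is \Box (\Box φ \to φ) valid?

This is the axiom for shift-reflexivity; its first-order frame correspondent is \forall x \forall y (Rxy \to Ryy).
(a): fails — Rwu but not Ruu.
(b): fails — Rtu but not Ruu.
(c): condition met.

(c)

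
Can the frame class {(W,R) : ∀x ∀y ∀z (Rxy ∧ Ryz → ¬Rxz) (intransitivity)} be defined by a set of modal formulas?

Not definable by any modal formula

Any modally definable frame class is closed under surjective bounded morphisms.
The 7-cycle (worlds w0,w1,w2,w3,w4,w5,w6 with w0→w1→w2→w3→w4→w5→w6→w0) is intransitive. Mapping every world to a single reflexive point • is a surjective bounded morphism; the reflexive point is not intransitive (R••∧R•• but R••).
Hence intransitivity is not modally definable.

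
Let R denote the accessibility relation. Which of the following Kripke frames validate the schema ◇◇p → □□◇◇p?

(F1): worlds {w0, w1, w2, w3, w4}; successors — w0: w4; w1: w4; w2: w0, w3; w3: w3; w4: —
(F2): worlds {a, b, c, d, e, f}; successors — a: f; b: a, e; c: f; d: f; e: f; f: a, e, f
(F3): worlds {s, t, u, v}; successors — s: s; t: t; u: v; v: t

(F2), (F3)

This is the axiom for a generalized confluence (Geach) condition; its first-order frame correspondent is ∀x ∀y ∀z ((xR²y ∧ xR²z) → ∃w (y = w ∧ zR²w)).
(F1): fails — w2R²w3, w2R²w4 but no w with w3=w and w4R²w.
(F2): holds.
(F3): holds.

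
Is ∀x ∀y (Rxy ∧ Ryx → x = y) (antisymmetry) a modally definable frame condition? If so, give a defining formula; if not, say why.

No — not modally definable

Modal frame validity is preserved under surjective bounded morphisms.
The 4-cycle (worlds w0,w1,w2,w3 with w0→w1→w2→w3→w0) is antisymmetric. Sending even-indexed worlds to • and odd-indexed worlds to ∘ is a surjective bounded morphism onto the two-world frame with •↔∘, which is not antisymmetric.
So no modal formula (or set of formulas) defines exactly the antisymmetric frames.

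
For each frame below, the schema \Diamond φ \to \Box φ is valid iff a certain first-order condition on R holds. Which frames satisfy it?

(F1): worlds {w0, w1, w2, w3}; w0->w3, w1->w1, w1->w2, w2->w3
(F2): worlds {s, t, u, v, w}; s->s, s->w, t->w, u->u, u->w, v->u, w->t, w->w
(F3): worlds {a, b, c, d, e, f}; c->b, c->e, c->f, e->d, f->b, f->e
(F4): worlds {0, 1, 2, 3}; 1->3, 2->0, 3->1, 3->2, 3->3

none

Frame correspondent (Sahlqvist): \forall x \forall y \forall z (Rxy \wedge Rxz \to y = z) — i.e. partial functionality.
(F1): fails — w1 sees both w1 and w2.
(F2): fails — s sees both s and w.
(F3): fails — c sees both b and e.
(F4): fails — 3 sees both 1 and 2.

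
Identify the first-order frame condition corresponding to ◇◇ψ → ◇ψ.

Transitivity

This is a form of the 4 axiom.
It corresponds to transitivity: ∀x ∀y ∀z (Rxy ∧ Ryz → Rxz).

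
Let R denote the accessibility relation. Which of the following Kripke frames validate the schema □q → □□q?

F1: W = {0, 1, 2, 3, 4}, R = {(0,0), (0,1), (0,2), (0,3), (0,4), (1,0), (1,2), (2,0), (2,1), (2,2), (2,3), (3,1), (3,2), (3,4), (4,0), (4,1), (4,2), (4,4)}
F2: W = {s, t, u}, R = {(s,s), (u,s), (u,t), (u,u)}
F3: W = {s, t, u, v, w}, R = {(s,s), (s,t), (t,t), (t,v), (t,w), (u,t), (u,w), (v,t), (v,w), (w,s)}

The schema corresponds to transitivity: ∀x ∀y ∀z (Rxy ∧ Ryz → Rxz).
F1: fails — R10 and R01 but not R11.
F2: condition met.
F3: fails — Ruw and Rws but not Rus.
Valid on: F2.

F2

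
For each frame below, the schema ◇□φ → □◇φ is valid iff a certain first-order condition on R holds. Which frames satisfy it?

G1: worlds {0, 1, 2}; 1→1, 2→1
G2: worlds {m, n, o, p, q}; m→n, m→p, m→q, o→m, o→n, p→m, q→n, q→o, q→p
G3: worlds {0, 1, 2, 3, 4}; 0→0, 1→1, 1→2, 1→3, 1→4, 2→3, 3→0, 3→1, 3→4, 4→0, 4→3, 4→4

G1

This is the axiom for convergence; its first-order frame correspondent is ∀x ∀y ∀z (Rxy ∧ Rxz → ∃w (Ryw ∧ Rzw)).
G1: holds.
G2: fails — Rmq and Rmn but q and n have no common successor.
G3: fails — R12 and R13 but 2 and 3 have no common successor.
Valid on: G1.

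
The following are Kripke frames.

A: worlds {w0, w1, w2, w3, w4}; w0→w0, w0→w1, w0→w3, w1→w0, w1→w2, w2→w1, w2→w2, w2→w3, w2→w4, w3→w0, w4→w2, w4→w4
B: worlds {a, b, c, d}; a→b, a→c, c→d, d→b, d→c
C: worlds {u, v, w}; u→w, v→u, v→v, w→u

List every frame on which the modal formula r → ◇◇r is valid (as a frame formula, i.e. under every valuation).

A, C

The schema corresponds to a generalized confluence (Geach) condition: ∀x ∃w (x = w ∧ xR²w).
A: satisfies the condition.
B: fails — at a but no w with a=w and aR²w.
C: satisfies the condition.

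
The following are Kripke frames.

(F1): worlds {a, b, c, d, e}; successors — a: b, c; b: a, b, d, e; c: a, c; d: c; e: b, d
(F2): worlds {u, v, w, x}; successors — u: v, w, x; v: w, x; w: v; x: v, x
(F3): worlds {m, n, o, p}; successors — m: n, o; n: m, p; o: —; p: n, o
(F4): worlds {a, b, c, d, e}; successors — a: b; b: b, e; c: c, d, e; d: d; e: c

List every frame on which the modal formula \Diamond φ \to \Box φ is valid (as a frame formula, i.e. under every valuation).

Frame correspondent (Sahlqvist): \forall x \forall y \forall z (Rxy \wedge Rxz \to y = z) — i.e. partial functionality.
(F1): fails — a sees both b and c.
(F2): fails — u sees both v and w.
(F3): fails — m sees both n and o.
(F4): fails — b sees both b and e.
Valid on no frame.

none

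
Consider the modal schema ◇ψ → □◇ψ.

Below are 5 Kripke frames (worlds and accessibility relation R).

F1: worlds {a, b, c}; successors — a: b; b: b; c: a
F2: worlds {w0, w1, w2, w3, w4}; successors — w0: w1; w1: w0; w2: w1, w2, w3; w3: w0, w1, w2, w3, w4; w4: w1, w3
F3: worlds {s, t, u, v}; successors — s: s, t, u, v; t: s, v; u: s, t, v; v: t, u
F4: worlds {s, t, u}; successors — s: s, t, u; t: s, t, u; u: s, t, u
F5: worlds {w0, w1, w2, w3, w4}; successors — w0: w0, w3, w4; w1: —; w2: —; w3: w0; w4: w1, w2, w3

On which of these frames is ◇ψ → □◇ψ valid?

F4

The schema corresponds to the Euclidean property: ∀x ∀y ∀z (Rxy ∧ Rxz → Ryz).
F1: fails — Rca and Rca but not Raa.
F2: fails — Rw0w1 and Rw0w1 but not Rw1w1.
F3: fails — Rsv and Rsv but not Rvv.
F4: ✓.
F5: fails — Rw0w4 and Rw0w4 but not Rw4w4.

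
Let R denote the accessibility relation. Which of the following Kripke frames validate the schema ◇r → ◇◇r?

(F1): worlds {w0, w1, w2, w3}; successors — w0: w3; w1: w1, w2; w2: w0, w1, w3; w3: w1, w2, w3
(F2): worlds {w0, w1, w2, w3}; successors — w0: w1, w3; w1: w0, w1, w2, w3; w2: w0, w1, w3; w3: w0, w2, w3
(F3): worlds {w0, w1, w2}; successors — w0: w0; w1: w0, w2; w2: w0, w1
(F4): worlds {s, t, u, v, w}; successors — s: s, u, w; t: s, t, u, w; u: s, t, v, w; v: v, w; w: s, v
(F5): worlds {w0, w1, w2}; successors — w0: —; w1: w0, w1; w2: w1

(F2), (F4), (F5)

Frame correspondent (Sahlqvist): ∀x ∀y (xRy → ∃w (y = w ∧ xR²w)) — i.e. a generalized confluence (Geach) condition.
(F1): fails — w2Rw0 but no w with w0=w and w2R²w.
(F2): condition met.
(F3): fails — w1Rw2 but no w with w2=w and w1R²w.
(F4): condition met.
(F5): condition met.
Valid on: (F2), (F4), (F5).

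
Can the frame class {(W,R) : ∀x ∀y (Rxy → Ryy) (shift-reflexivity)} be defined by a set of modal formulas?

The condition is shift-reflexivity. A defining modal formula is □(□q → q).
Suppose □(□q→q) is valid. Take Rxy and set V(q)={w : Ryw}. Then at y, □q holds; since □(□q→q) at x, □q→q at y, so q at y, i.e. Ryy.

Yes — defined by □(□q → q)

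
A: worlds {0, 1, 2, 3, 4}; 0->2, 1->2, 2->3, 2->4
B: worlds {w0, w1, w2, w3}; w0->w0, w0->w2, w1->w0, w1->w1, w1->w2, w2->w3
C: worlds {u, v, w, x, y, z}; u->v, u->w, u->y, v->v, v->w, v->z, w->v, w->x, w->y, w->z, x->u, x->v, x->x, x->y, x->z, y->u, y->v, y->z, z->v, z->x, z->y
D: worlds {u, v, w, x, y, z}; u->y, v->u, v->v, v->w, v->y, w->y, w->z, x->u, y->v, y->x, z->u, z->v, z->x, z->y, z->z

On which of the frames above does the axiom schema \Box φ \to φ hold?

This is the axiom for reflexivity; its first-order frame correspondent is \forall x Rxx.
A: fails — world 0 does not see itself.
B: fails — world w2 does not see itself.
C: fails — world u does not see itself.
D: fails — world u does not see itself.
Valid on no frame.

none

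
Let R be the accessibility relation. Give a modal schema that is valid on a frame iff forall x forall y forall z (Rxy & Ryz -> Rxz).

The condition is transitivity. The 4 schema □ψ → □□ψ defines it.
Suppose □ψ→□□ψ is valid. Take Rxy, Ryz and set V(ψ)={w : Rxw}. Then □ψ at x, so □□ψ at x, so □ψ at y, so ψ at z, i.e. Rxz.

□ψ → □□ψ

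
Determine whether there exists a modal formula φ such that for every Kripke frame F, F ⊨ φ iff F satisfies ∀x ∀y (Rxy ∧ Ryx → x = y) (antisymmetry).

No — not modally definable

Any modally definable frame class is closed under surjective bounded morphisms.
The 6-cycle (worlds a,b,c,d,e,f with a→b→c→d→e→f→a) is antisymmetric. Sending even-indexed worlds to • and odd-indexed worlds to ∘ is a surjective bounded morphism onto the two-world frame with •↔∘, which is not antisymmetric.
Hence antisymmetry is not modally definable.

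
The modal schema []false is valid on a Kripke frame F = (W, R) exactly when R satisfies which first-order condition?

emptiness of R

□⊥ is valid iff no world has any successor (otherwise □⊥ fails at any world with one).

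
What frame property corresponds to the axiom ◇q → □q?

Partial functionality

Suppose ◇q→□q is valid. Take Rxy, Rxz and set V(q)={y}. Then ◇q at x, so □q at x, so q at z, i.e. z=y.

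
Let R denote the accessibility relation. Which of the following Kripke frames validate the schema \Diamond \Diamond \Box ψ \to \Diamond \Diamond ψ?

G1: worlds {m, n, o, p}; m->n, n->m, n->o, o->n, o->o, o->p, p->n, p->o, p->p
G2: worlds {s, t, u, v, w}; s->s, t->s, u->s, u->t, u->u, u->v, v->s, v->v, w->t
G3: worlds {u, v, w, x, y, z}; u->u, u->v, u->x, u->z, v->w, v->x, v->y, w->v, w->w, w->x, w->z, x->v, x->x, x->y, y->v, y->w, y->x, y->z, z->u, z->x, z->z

Frame correspondent (Sahlqvist): \forall x \forall y (x R^2 y \to \exists w (yRw \wedge x R^2 w)) — i.e. a generalized confluence (Geach) condition.
G1: fails — mR²m but no w with mRw and mR²w.
G2: condition met.
G3: condition met.
Valid on: G2, G3.

G2, G3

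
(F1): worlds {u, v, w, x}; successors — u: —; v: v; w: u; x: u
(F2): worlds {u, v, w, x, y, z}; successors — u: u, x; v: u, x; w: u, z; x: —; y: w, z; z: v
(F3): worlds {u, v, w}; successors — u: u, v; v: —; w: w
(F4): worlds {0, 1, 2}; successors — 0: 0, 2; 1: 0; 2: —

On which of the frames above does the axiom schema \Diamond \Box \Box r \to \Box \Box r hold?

(F1)

This is the axiom for a generalized confluence (Geach) condition; its first-order frame correspondent is \forall x \forall y \forall z ((xRy \wedge x R^2 z) \to \exists w (y R^2 w \wedge z = w)).
(F1): condition met.
(F2): fails — uRx, uR²u but no t with xR²t and u=t.
(F3): fails — uRv, uR²u but no t with vR²t and u=t.
(F4): fails — 0R2, 0R²0 but no w with 2R²w and 0=w.
Valid on: (F1).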